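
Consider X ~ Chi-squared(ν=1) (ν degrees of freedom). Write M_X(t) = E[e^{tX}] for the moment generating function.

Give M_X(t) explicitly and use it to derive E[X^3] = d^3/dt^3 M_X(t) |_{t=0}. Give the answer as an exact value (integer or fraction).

M_X(t) = 1/√(1 - 2*t)
dM/dt = -1/(2*t*√(1 - 2*t) - √(1 - 2*t))
d^2M/dt^2 = 3/(4*t^2*√(1 - 2*t) - 4*t*√(1 - 2*t) + √(1 - 2*t))
d^3M/dt^3 = -15/(8*t^3*√(1 - 2*t) - 12*t^2*√(1 - 2*t) + 6*t*√(1 - 2*t) - √(1 - 2*t))

E[X^3] = d^3M/dt^3 |_{t=0} = 15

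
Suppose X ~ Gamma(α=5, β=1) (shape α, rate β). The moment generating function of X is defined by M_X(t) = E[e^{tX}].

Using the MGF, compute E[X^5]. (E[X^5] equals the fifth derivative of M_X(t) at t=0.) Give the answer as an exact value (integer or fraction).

E[X^5] = D^5[M](0) = 15120

M_X(t) = (1 - t)^(-5)
D^5[M](t) = 15120/(t^10 - 10*t^9 + 45*t^8 - 120*t^7 + 210*t^6 - 252*t^5 + 210*t^4 - 120*t^3 + 45*t^2 - 10*t + 1)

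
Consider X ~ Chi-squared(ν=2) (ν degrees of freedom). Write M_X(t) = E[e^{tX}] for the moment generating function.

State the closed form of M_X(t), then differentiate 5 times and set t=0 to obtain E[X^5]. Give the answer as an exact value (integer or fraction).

M_X(t) = 1/(1 - 2*t)
M′(t) = 2/(4*t^2 - 4*t + 1)
M′′(t) = -8/(8*t^3 - 12*t^2 + 6*t - 1)
M′′′(t) = 48/(16*t^4 - 32*t^3 + 24*t^2 - 8*t + 1)
M′′′′(t) = -384/(32*t^5 - 80*t^4 + 80*t^3 - 40*t^2 + 10*t - 1)
M′′′′′(t) = 3840/(64*t^6 - 192*t^5 + 240*t^4 - 160*t^3 + 60*t^2 - 12*t + 1)

E[X^5] = M′′′′′(0) = 3840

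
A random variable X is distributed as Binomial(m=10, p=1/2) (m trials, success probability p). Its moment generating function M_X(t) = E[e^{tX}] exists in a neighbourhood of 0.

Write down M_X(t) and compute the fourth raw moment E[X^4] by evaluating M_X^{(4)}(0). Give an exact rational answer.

M_X(t) = (e^(t)/2 + 1/2)^10

E[X^4] = D^4[M](0) = 2035/2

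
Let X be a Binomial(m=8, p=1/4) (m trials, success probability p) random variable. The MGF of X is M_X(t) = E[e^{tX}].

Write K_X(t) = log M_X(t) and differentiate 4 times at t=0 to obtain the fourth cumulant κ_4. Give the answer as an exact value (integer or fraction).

M_X(t) = (e^(t)/4 + 3/4)^8
K_X(t) = log M_X(t) = 8*log(e^(t)/4 + 3/4)
dK/dt = 8*e^(t)/(e^(t) + 3)
d^2K/dt^2 = 24*e^(t)/(e^(2*t) + 6*e^(t) + 9)
d^3K/dt^3 = (-24*e^(2*t) + 72*e^(t))/(e^(3*t) + 9*e^(2*t) + 27*e^(t) + 27)
d^4K/dt^4 = (24*e^(3*t) - 288*e^(2*t) + 216*e^(t))/(e^(4*t) + 12*e^(3*t) + 54*e^(2*t) + 108*e^(t) + 81)

κ_4 = d^4K/dt^4 |_{t=0} = -3/16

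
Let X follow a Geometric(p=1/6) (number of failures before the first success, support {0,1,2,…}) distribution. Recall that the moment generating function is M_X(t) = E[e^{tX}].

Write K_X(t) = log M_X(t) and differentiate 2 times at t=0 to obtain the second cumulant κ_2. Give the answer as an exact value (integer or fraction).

M_X(t) = 1/(6*(1 - 5*e^(t)/6))
K_X(t) = log M_X(t) = -log(1 - 5*e^(t)/6) - log(6)
D^2[K](t) = 30*e^(t)/(25*e^(2*t) - 60*e^(t) + 36)

κ_2 = D^2[K](0) = 30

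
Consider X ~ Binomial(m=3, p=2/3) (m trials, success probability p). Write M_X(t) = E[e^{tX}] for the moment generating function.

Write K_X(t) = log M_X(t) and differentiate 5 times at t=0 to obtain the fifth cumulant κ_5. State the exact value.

κ_5 = d^5K/dt^5 |_{t=0} = 10/27

M_X(t) = (2*e^(t)/3 + 1/3)^3
K_X(t) = log M_X(t) = 3*log(2*e^(t)/3 + 1/3)
dK/dt = 6*e^(t)/(2*e^(t) + 1)
d^2K/dt^2 = 6*e^(t)/(4*e^(2*t) + 4*e^(t) + 1)
d^3K/dt^3 = (-12*e^(2*t) + 6*e^(t))/(8*e^(3*t) + 12*e^(2*t) + 6*e^(t) + 1)
d^4K/dt^4 = (24*e^(3*t) - 48*e^(2*t) + 6*e^(t))/(16*e^(4*t) + 32*e^(3*t) + 24*e^(2*t) + 8*e^(t) + 1)
d^5K/dt^5 = (-48*e^(4*t) + 264*e^(3*t) - 132*e^(2*t) + 6*e^(t))/(32*e^(5*t) + 80*e^(4*t) + 80*e^(3*t) + 40*e^(2*t) + 10*e^(t) + 1)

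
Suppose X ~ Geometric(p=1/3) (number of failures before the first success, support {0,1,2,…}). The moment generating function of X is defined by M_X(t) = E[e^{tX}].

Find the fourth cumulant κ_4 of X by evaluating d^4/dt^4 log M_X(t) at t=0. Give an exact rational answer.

κ_4 = K^(4)(0) = 222

M_X(t) = 1/(3*(1 - 2*e^(t)/3))
K_X(t) = log M_X(t) = -log(1 - 2*e^(t)/3) - log(3)
K^(4)(t) = (24*e^(3*t) + 144*e^(2*t) + 54*e^(t))/(16*e^(4*t) - 96*e^(3*t) + 216*e^(2*t) - 216*e^(t) + 81)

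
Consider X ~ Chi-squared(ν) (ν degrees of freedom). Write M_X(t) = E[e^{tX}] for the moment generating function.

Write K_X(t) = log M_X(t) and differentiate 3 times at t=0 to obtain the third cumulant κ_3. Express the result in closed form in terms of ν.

κ_3 = D^3[K](0) = 8*ν

M_X(t) = (1 - 2*t)^(-ν/2)
K_X(t) = log M_X(t) = -ν*log(1 - 2*t)/2
D^3[K](t) = -8*ν/(8*t^3 - 12*t^2 + 6*t - 1)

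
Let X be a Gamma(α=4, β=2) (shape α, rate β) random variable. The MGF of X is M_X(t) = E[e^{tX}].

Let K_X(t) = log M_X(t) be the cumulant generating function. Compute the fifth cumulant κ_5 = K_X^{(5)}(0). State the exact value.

M_X(t) = 16/(2 - t)^4
K_X(t) = log M_X(t) = -4*log(2 - t) + 4*log(2)
D^5[K](t) = -96/(t^5 - 10*t^4 + 40*t^3 - 80*t^2 + 80*t - 32)

κ_5 = D^5[K](0) = 3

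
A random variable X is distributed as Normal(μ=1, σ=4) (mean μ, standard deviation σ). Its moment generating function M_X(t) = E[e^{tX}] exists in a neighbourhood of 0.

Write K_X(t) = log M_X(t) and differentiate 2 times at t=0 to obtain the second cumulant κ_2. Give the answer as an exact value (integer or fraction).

M_X(t) = e^(8*t^2 + t)
K_X(t) = log M_X(t) = 8*t^2 + t
D^2[K](t) = 16

κ_2 = D^2[K](0) = 16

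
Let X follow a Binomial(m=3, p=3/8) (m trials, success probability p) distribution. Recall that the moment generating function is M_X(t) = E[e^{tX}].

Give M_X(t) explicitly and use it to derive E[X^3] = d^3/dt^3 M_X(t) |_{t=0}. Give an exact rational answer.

E[X^3] = d^3M/dt^3 |_{t=0} = 1017/256

M_X(t) = (3*e^(t)/8 + 5/8)^3
dM/dt = 81*e^(3*t)/512 + 135*e^(2*t)/256 + 225*e^(t)/512
d^2M/dt^2 = 243*e^(3*t)/512 + 135*e^(2*t)/128 + 225*e^(t)/512
d^3M/dt^3 = 729*e^(3*t)/512 + 135*e^(2*t)/64 + 225*e^(t)/512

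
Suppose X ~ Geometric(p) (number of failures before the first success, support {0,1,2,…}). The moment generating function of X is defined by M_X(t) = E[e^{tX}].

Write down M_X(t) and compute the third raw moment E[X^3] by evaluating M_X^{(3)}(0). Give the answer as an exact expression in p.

E[X^3] = d^3M/dt^3 |_{t=0} = -1 + 7/p - 12/p^2 + 6/p^3

M_X(t) = p/(-(1 - p)*e^(t) + 1)
dM/dt = (-p^2*e^(t) + p*e^(t))/(p^2*e^(2*t) - 2*p*e^(2*t) + 2*p*e^(t) + e^(2*t) - 2*e^(t) + 1)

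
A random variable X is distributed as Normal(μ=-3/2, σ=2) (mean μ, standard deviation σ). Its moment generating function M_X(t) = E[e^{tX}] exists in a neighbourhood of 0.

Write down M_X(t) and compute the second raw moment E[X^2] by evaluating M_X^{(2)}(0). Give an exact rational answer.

E[X^2] = M^(2)(0) = 25/4

M_X(t) = e^(2*t^2 - 3*t/2)
M^(2)(t) = (64*t^2*e^(2*t^2) - 48*t*e^(2*t^2) + 25*e^(2*t^2))*e^(-3*t/2)/4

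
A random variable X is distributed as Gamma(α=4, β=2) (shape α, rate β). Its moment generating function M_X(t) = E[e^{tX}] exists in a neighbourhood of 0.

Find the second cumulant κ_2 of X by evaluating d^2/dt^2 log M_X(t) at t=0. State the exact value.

κ_2 = d^2K/dt^2 |_{t=0} = 1

M_X(t) = 16/(2 - t)^4
K_X(t) = log M_X(t) = -4*log(2 - t) + 4*log(2)
dK/dt = -4/(t - 2)
d^2K/dt^2 = 4/(t^2 - 4*t + 4)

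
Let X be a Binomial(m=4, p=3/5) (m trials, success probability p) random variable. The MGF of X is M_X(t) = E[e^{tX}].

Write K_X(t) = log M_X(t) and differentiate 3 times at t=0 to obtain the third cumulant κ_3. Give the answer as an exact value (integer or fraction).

M_X(t) = (3*e^(t)/5 + 2/5)^4
K_X(t) = log M_X(t) = 4*log(3*e^(t)/5 + 2/5)
D^3[K](t) = (-72*e^(2*t) + 48*e^(t))/(27*e^(3*t) + 54*e^(2*t) + 36*e^(t) + 8)

κ_3 = D^3[K](0) = -24/125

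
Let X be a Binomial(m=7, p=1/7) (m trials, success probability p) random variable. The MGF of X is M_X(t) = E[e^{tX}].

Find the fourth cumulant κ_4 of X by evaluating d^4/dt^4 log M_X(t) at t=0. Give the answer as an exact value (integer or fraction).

κ_4 = K^(4)(0) = 78/343

M_X(t) = (e^(t)/7 + 6/7)^7
K_X(t) = log M_X(t) = 7*log(e^(t)/7 + 6/7)
K^(4)(t) = (42*e^(3*t) - 1008*e^(2*t) + 1512*e^(t))/(e^(4*t) + 24*e^(3*t) + 216*e^(2*t) + 864*e^(t) + 1296)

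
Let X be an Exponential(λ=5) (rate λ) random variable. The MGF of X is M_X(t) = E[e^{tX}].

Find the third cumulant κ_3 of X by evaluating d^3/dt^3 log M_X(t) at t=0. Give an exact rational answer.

κ_3 = K^(3)(0) = 2/125

M_X(t) = 5/(5 - t)
K_X(t) = log M_X(t) = -log(5 - t) + log(5)
K^(3)(t) = -2/(t^3 - 15*t^2 + 75*t - 125)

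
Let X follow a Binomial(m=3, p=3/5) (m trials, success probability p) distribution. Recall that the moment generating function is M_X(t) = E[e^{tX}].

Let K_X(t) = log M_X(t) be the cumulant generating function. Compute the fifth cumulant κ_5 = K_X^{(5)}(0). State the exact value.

M_X(t) = (3*e^(t)/5 + 2/5)^3
K_X(t) = log M_X(t) = 3*log(3*e^(t)/5 + 2/5)
dK/dt = 9*e^(t)/(3*e^(t) + 2)
d^2K/dt^2 = 18*e^(t)/(9*e^(2*t) + 12*e^(t) + 4)
d^3K/dt^3 = (-54*e^(2*t) + 36*e^(t))/(27*e^(3*t) + 54*e^(2*t) + 36*e^(t) + 8)
d^4K/dt^4 = (162*e^(3*t) - 432*e^(2*t) + 72*e^(t))/(81*e^(4*t) + 216*e^(3*t) + 216*e^(2*t) + 96*e^(t) + 16)
d^5K/dt^5 = (-486*e^(4*t) + 3564*e^(3*t) - 2376*e^(2*t) + 144*e^(t))/(243*e^(5*t) + 810*e^(4*t) + 1080*e^(3*t) + 720*e^(2*t) + 240*e^(t) + 32)

κ_5 = d^5K/dt^5 |_{t=0} = 846/3125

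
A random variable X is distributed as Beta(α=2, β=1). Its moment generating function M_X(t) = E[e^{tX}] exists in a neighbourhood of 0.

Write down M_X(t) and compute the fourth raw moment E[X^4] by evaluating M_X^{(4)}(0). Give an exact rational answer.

E[X^4] = D^4[M](0) = 1/3

M_X(t) = ₁F₁(2; 3; t)
D^4[M](t) = ₁F₁(6; 7; t)/3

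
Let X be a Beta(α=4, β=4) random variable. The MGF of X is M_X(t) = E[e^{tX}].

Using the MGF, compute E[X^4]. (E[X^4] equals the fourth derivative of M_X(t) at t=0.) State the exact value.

M_X(t) = ₁F₁(4; 8; t)
M′(t) = ₁F₁(5; 9; t)/2
M′′(t) = 5*₁F₁(6; 10; t)/18
M′′′(t) = ₁F₁(7; 11; t)/6
M′′′′(t) = 7*₁F₁(8; 12; t)/66

E[X^4] = M′′′′(0) = 7/66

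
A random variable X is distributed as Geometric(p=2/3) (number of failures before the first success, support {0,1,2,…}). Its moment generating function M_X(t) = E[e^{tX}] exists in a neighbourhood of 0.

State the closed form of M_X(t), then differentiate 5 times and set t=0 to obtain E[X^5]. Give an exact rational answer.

M_X(t) = 2/(3*(1 - e^(t)/3))
M′(t) = 2*e^(t)/(e^(2*t) - 6*e^(t) + 9)
M′′(t) = (-2*e^(2*t) - 6*e^(t))/(e^(3*t) - 9*e^(2*t) + 27*e^(t) - 27)
M′′′(t) = (2*e^(3*t) + 24*e^(2*t) + 18*e^(t))/(e^(4*t) - 12*e^(3*t) + 54*e^(2*t) - 108*e^(t) + 81)
M′′′′(t) = (-2*e^(4*t) - 66*e^(3*t) - 198*e^(2*t) - 54*e^(t))/(e^(5*t) - 15*e^(4*t) + 90*e^(3*t) - 270*e^(2*t) + 405*e^(t) - 243)
M′′′′′(t) = (2*e^(5*t) + 156*e^(4*t) + 1188*e^(3*t) + 1404*e^(2*t) + 162*e^(t))/(e^(6*t) - 18*e^(5*t) + 135*e^(4*t) - 540*e^(3*t) + 1215*e^(2*t) - 1458*e^(t) + 729)

E[X^5] = M′′′′′(0) = 91/2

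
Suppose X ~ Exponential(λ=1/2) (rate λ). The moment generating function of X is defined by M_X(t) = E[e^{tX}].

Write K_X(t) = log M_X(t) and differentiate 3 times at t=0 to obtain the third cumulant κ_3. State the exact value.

M_X(t) = 1/(2*(1/2 - t))
K_X(t) = log M_X(t) = -log(1/2 - t) - log(2)
K′(t) = -2/(2*t - 1)
K′′(t) = 4/(4*t^2 - 4*t + 1)
K′′′(t) = -16/(8*t^3 - 12*t^2 + 6*t - 1)

κ_3 = K′′′(0) = 16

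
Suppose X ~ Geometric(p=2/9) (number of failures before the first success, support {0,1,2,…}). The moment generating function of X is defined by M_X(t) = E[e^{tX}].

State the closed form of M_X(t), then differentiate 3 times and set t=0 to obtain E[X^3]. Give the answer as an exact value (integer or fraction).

M_X(t) = 2/(9*(1 - 7*e^(t)/9))
M^(3)(t) = (686*e^(3*t) + 3528*e^(2*t) + 1134*e^(t))/(2401*e^(4*t) - 12348*e^(3*t) + 23814*e^(2*t) - 20412*e^(t) + 6561)

E[X^3] = M^(3)(0) = 1337/4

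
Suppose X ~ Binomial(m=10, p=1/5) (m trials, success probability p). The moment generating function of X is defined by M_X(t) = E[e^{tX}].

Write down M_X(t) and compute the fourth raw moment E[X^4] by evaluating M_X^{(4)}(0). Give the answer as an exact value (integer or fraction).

M_X(t) = (e^(t)/5 + 4/5)^10

E[X^4] = d^4M/dt^4 |_{t=0} = 8728/125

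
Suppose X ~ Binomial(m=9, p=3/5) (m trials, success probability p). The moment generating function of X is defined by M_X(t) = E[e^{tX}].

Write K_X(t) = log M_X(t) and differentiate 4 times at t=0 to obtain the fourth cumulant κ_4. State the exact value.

κ_4 = K′′′′(0) = -594/625

M_X(t) = (3*e^(t)/5 + 2/5)^9
K_X(t) = log M_X(t) = 9*log(3*e^(t)/5 + 2/5)
K′(t) = 27*e^(t)/(3*e^(t) + 2)
K′′(t) = 54*e^(t)/(9*e^(2*t) + 12*e^(t) + 4)
K′′′(t) = (-162*e^(2*t) + 108*e^(t))/(27*e^(3*t) + 54*e^(2*t) + 36*e^(t) + 8)
K′′′′(t) = (486*e^(3*t) - 1296*e^(2*t) + 216*e^(t))/(81*e^(4*t) + 216*e^(3*t) + 216*e^(2*t) + 96*e^(t) + 16)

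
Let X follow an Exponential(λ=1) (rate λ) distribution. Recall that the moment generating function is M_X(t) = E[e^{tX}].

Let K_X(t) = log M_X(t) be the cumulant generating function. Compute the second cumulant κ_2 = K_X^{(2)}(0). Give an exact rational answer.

M_X(t) = 1/(1 - t)
K_X(t) = log M_X(t) = -log(1 - t)
D^2[K](t) = 1/(t^2 - 2*t + 1)

κ_2 = D^2[K](0) = 1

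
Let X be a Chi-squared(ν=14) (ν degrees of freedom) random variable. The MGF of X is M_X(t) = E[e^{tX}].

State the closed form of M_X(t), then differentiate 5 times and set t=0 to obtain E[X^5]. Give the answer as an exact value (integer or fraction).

E[X^5] = D^5[M](0) = 1774080

M_X(t) = (1 - 2*t)^(-7)
D^5[M](t) = 1774080/(4096*t^12 - 24576*t^11 + 67584*t^10 - 112640*t^9 + 126720*t^8 - 101376*t^7 + 59136*t^6 - 25344*t^5 + 7920*t^4 - 1760*t^3 + 264*t^2 - 24*t + 1)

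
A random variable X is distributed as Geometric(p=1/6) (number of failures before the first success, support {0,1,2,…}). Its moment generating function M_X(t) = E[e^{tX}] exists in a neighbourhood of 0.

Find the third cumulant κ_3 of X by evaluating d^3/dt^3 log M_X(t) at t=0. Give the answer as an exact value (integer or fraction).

κ_3 = D^3[K](0) = 330

M_X(t) = 1/(6*(1 - 5*e^(t)/6))
K_X(t) = log M_X(t) = -log(1 - 5*e^(t)/6) - log(6)
D^3[K](t) = (-150*e^(2*t) - 180*e^(t))/(125*e^(3*t) - 450*e^(2*t) + 540*e^(t) - 216)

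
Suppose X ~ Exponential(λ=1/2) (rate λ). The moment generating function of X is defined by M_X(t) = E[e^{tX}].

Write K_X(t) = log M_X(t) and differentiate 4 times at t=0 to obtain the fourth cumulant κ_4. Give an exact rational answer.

κ_4 = K′′′′(0) = 96

M_X(t) = 1/(2*(1/2 - t))
K_X(t) = log M_X(t) = -log(1/2 - t) - log(2)
K′(t) = -2/(2*t - 1)
K′′(t) = 4/(4*t^2 - 4*t + 1)
K′′′(t) = -16/(8*t^3 - 12*t^2 + 6*t - 1)
K′′′′(t) = 96/(16*t^4 - 32*t^3 + 24*t^2 - 8*t + 1)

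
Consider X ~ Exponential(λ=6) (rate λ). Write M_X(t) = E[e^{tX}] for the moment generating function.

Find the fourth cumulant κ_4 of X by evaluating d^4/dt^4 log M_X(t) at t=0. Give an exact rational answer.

M_X(t) = 6/(6 - t)
K_X(t) = log M_X(t) = -log(6 - t) + log(6)
K′(t) = -1/(t - 6)
K′′(t) = 1/(t^2 - 12*t + 36)
K′′′(t) = -2/(t^3 - 18*t^2 + 108*t - 216)
K′′′′(t) = 6/(t^4 - 24*t^3 + 216*t^2 - 864*t + 1296)

κ_4 = K′′′′(0) = 1/216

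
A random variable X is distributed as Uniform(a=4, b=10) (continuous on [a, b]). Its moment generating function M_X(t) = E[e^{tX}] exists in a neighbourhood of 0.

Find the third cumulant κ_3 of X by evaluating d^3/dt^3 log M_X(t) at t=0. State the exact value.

M_X(t) = (e^(10*t) - e^(4*t))/(6*t)
K_X(t) = log M_X(t) = -log(t) + log(e^(10*t) - e^(4*t)) - log(6)
K^(3)(t) = (216*t^3*e^(12*t) + 216*t^3*e^(6*t) - 2*e^(18*t) + 6*e^(12*t) - 6*e^(6*t) + 2)/(t^3*e^(18*t) - 3*t^3*e^(12*t) + 3*t^3*e^(6*t) - t^3)

κ_3 = K^(3)(0) = 0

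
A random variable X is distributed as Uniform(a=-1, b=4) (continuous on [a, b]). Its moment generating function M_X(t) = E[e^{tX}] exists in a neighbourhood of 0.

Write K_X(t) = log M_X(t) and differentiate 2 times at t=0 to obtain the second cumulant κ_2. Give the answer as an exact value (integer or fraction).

κ_2 = D^2[K](0) = 25/12

M_X(t) = (e^(4*t) - e^(-t))/(5*t)
K_X(t) = log M_X(t) = -log(t) + log(e^(4*t) - e^(-t)) - log(5)
D^2[K](t) = (-25*t^2*e^(5*t) + e^(10*t) - 2*e^(5*t) + 1)/(t^2*e^(10*t) - 2*t^2*e^(5*t) + t^2)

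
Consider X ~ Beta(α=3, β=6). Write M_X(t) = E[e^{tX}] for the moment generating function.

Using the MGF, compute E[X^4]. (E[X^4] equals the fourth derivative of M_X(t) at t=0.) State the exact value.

M_X(t) = ₁F₁(3; 9; t)
M′(t) = ₁F₁(4; 10; t)/3
M′′(t) = 2*₁F₁(5; 11; t)/15
M′′′(t) = 2*₁F₁(6; 12; t)/33
M′′′′(t) = ₁F₁(7; 13; t)/33

E[X^4] = M′′′′(0) = 1/33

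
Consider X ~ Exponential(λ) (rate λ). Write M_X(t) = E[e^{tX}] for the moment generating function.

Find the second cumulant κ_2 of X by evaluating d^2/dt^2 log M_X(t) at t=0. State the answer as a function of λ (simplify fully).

M_X(t) = λ/(λ - t)
K_X(t) = log M_X(t) = log(λ) - log(λ - t)
dK/dt = -1/(-λ + t)
d^2K/dt^2 = 1/(λ^2 - 2*λ*t + t^2)

κ_2 = d^2K/dt^2 |_{t=0} = λ^(-2)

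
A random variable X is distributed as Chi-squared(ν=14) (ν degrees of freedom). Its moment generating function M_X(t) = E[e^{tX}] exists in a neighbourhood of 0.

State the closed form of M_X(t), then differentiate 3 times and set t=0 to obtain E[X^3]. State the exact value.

E[X^3] = M^(3)(0) = 4032

M_X(t) = (1 - 2*t)^(-7)
M^(3)(t) = 4032/(1024*t^10 - 5120*t^9 + 11520*t^8 - 15360*t^7 + 13440*t^6 - 8064*t^5 + 3360*t^4 - 960*t^3 + 180*t^2 - 20*t + 1)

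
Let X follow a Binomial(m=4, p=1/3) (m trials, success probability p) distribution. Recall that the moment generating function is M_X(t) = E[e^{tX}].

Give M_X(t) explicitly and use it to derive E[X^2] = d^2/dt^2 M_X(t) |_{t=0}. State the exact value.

E[X^2] = D^2[M](0) = 8/3

M_X(t) = (e^(t)/3 + 2/3)^4
D^2[M](t) = 16*e^(4*t)/81 + 8*e^(3*t)/9 + 32*e^(2*t)/27 + 32*e^(t)/81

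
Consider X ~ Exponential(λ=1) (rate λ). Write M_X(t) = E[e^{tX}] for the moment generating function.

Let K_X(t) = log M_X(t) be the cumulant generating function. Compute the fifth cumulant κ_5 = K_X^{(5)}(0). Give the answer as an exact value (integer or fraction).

M_X(t) = 1/(1 - t)
K_X(t) = log M_X(t) = -log(1 - t)
K^(5)(t) = -24/(t^5 - 5*t^4 + 10*t^3 - 10*t^2 + 5*t - 1)

κ_5 = K^(5)(0) = 24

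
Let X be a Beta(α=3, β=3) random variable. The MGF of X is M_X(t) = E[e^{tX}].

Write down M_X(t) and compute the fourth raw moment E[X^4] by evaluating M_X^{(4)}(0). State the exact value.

E[X^4] = M^(4)(0) = 5/42

M_X(t) = ₁F₁(3; 6; t)
M^(4)(t) = 5*₁F₁(7; 10; t)/42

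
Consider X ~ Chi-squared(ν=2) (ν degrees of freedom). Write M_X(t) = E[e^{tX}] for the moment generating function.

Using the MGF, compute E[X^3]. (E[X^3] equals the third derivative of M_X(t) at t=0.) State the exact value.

E[X^3] = D^3[M](0) = 48

M_X(t) = 1/(1 - 2*t)
D^3[M](t) = 48/(16*t^4 - 32*t^3 + 24*t^2 - 8*t + 1)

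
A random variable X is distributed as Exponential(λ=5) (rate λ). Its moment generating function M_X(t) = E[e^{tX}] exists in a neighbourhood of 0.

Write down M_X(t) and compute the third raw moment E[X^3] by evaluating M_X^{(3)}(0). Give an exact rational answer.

E[X^3] = M^(3)(0) = 6/125

M_X(t) = 5/(5 - t)
M^(3)(t) = 30/(t^4 - 20*t^3 + 150*t^2 - 500*t + 625)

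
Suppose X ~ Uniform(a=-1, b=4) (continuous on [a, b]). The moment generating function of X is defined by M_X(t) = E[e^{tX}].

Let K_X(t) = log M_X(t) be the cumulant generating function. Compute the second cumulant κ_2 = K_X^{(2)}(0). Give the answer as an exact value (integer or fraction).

M_X(t) = (e^(4*t) - e^(-t))/(5*t)
K_X(t) = log M_X(t) = -log(t) + log(e^(4*t) - e^(-t)) - log(5)
K′(t) = (4*t*e^(5*t) + t - e^(5*t) + 1)/(t*e^(5*t) - t)
K′′(t) = (-25*t^2*e^(5*t) + e^(10*t) - 2*e^(5*t) + 1)/(t^2*e^(10*t) - 2*t^2*e^(5*t) + t^2)

κ_2 = K′′(0) = 25/12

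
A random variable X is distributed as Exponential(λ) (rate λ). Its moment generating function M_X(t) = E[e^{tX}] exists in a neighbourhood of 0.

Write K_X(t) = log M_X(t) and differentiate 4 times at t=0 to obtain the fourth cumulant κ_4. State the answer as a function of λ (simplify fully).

M_X(t) = λ/(λ - t)
K_X(t) = log M_X(t) = log(λ) - log(λ - t)
dK/dt = -1/(-λ + t)
d^2K/dt^2 = 1/(λ^2 - 2*λ*t + t^2)
d^3K/dt^3 = -2/(-λ^3 + 3*λ^2*t - 3*λ*t^2 + t^3)
d^4K/dt^4 = 6/(λ^4 - 4*λ^3*t + 6*λ^2*t^2 - 4*λ*t^3 + t^4)

κ_4 = d^4K/dt^4 |_{t=0} = 6/λ^4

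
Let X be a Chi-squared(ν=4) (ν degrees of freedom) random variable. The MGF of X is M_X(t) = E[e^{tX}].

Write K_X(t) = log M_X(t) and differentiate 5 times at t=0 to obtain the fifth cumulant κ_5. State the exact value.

κ_5 = K^(5)(0) = 1536

M_X(t) = (1 - 2*t)^(-2)
K_X(t) = log M_X(t) = -2*log(1 - 2*t)
K^(5)(t) = -1536/(32*t^5 - 80*t^4 + 80*t^3 - 40*t^2 + 10*t - 1)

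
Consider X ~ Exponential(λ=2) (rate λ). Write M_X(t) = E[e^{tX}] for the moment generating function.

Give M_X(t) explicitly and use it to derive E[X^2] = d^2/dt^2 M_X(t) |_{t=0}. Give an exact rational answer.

E[X^2] = D^2[M](0) = 1/2

M_X(t) = 2/(2 - t)
D^2[M](t) = -4/(t^3 - 6*t^2 + 12*t - 8)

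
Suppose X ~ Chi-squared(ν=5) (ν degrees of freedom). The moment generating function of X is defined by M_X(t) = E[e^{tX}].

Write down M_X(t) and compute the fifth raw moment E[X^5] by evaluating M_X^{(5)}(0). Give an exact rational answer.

E[X^5] = M′′′′′(0) = 45045

M_X(t) = (1 - 2*t)^(-5/2)
M′(t) = -5/(8*t^3*√(1 - 2*t) - 12*t^2*√(1 - 2*t) + 6*t*√(1 - 2*t) - √(1 - 2*t))
M′′(t) = 35/(16*t^4*√(1 - 2*t) - 32*t^3*√(1 - 2*t) + 24*t^2*√(1 - 2*t) - 8*t*√(1 - 2*t) + √(1 - 2*t))
M′′′(t) = -315/(32*t^5*√(1 - 2*t) - 80*t^4*√(1 - 2*t) + 80*t^3*√(1 - 2*t) - 40*t^2*√(1 - 2*t) + 10*t*√(1 - 2*t) - √(1 - 2*t))
M′′′′(t) = 3465/(64*t^6*√(1 - 2*t) - 192*t^5*√(1 - 2*t) + 240*t^4*√(1 - 2*t) - 160*t^3*√(1 - 2*t) + 60*t^2*√(1 - 2*t) - 12*t*√(1 - 2*t) + √(1 - 2*t))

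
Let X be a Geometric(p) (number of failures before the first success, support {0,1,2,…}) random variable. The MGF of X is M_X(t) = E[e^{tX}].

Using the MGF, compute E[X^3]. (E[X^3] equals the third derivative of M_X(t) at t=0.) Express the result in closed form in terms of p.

M_X(t) = p/(-(1 - p)*e^(t) + 1)
dM/dt = (-p^2*e^(t) + p*e^(t))/(p^2*e^(2*t) - 2*p*e^(2*t) + 2*p*e^(t) + e^(2*t) - 2*e^(t) + 1)

E[X^3] = d^3M/dt^3 |_{t=0} = -1 + 7/p - 12/p^2 + 6/p^3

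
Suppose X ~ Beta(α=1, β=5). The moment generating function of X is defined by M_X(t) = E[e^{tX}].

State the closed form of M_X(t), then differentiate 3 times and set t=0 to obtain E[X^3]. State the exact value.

M_X(t) = ₁F₁(1; 6; t)
dM/dt = ₁F₁(2; 7; t)/6
d^2M/dt^2 = ₁F₁(3; 8; t)/21
d^3M/dt^3 = ₁F₁(4; 9; t)/56

E[X^3] = d^3M/dt^3 |_{t=0} = 1/56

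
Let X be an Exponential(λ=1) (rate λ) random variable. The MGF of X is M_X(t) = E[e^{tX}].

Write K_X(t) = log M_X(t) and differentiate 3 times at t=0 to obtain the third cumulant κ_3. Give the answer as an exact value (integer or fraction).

M_X(t) = 1/(1 - t)
K_X(t) = log M_X(t) = -log(1 - t)
K^(3)(t) = -2/(t^3 - 3*t^2 + 3*t - 1)

κ_3 = K^(3)(0) = 2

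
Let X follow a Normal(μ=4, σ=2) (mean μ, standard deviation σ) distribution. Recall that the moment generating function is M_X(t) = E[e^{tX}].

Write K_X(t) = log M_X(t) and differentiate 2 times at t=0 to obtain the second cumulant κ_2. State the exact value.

M_X(t) = e^(2*t^2 + 4*t)
K_X(t) = log M_X(t) = 2*t^2 + 4*t
dK/dt = 4*t + 4
d^2K/dt^2 = 4

κ_2 = d^2K/dt^2 |_{t=0} = 4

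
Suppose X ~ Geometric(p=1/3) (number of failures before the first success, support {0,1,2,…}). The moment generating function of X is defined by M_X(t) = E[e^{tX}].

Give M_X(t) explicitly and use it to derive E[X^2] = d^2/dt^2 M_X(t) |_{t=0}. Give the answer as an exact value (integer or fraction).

M_X(t) = 1/(3*(1 - 2*e^(t)/3))
M^(2)(t) = (-4*e^(2*t) - 6*e^(t))/(8*e^(3*t) - 36*e^(2*t) + 54*e^(t) - 27)

E[X^2] = M^(2)(0) = 10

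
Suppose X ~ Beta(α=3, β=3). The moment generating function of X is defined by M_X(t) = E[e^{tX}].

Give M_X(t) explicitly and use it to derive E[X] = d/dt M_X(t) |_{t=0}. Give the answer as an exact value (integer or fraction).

M_X(t) = ₁F₁(3; 6; t)
M′(t) = ₁F₁(4; 7; t)/2

E[X] = M′(0) = 1/2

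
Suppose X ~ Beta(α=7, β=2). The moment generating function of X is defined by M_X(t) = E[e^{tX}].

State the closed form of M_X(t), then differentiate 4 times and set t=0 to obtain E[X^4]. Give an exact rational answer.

M_X(t) = ₁F₁(7; 9; t)
D^4[M](t) = 14*₁F₁(11; 13; t)/33

E[X^4] = D^4[M](0) = 14/33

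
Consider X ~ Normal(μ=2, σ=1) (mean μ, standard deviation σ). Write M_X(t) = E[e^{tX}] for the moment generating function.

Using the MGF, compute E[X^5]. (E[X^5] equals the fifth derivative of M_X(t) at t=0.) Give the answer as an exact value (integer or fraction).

E[X^5] = M′′′′′(0) = 142

M_X(t) = e^(t^2/2 + 2*t)
M′(t) = t*e^(2*t)*e^(t^2/2) + 2*e^(2*t)*e^(t^2/2)
M′′(t) = t^2*e^(2*t)*e^(t^2/2) + 4*t*e^(2*t)*e^(t^2/2) + 5*e^(2*t)*e^(t^2/2)
M′′′(t) = t^3*e^(2*t)*e^(t^2/2) + 6*t^2*e^(2*t)*e^(t^2/2) + 15*t*e^(2*t)*e^(t^2/2) + 14*e^(2*t)*e^(t^2/2)
M′′′′(t) = t^4*e^(2*t)*e^(t^2/2) + 8*t^3*e^(2*t)*e^(t^2/2) + 30*t^2*e^(2*t)*e^(t^2/2) + 56*t*e^(2*t)*e^(t^2/2) + 43*e^(2*t)*e^(t^2/2)
M′′′′′(t) = t^5*e^(2*t)*e^(t^2/2) + 10*t^4*e^(2*t)*e^(t^2/2) + 50*t^3*e^(2*t)*e^(t^2/2) + 140*t^2*e^(2*t)*e^(t^2/2) + 215*t*e^(2*t)*e^(t^2/2) + 142*e^(2*t)*e^(t^2/2)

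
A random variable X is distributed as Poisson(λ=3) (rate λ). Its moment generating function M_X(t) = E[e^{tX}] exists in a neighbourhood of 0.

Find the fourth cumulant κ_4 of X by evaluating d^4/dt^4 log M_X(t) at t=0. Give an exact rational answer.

κ_4 = K′′′′(0) = 3

M_X(t) = e^(3*e^(t) - 3)
K_X(t) = log M_X(t) = 3*e^(t) - 3
K′(t) = 3*e^(t)
K′′(t) = 3*e^(t)
K′′′(t) = 3*e^(t)
K′′′′(t) = 3*e^(t)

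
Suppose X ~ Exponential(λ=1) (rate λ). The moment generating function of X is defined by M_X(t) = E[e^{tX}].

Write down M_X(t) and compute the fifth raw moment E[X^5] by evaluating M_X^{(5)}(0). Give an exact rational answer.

E[X^5] = D^5[M](0) = 120

M_X(t) = 1/(1 - t)
D^5[M](t) = 120/(t^6 - 6*t^5 + 15*t^4 - 20*t^3 + 15*t^2 - 6*t + 1)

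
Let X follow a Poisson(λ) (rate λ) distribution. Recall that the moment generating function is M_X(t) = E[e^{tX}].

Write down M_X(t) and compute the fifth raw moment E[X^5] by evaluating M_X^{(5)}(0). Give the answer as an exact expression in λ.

E[X^5] = M^(5)(0) = λ*(λ^4 + 10*λ^3 + 25*λ^2 + 15*λ + 1)

M_X(t) = e^(λ*(e^(t) - 1))
M^(5)(t) = (λ^5*e^(5*t)*e^(λ*e^(t)) + 10*λ^4*e^(4*t)*e^(λ*e^(t)) + 25*λ^3*e^(3*t)*e^(λ*e^(t)) + 15*λ^2*e^(2*t)*e^(λ*e^(t)) + λ*e^(t)*e^(λ*e^(t)))*e^(-λ)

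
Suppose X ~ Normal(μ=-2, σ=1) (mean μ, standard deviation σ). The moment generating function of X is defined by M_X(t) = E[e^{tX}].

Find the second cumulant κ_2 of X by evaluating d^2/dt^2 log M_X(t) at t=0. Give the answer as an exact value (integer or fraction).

M_X(t) = e^(t^2/2 - 2*t)
K_X(t) = log M_X(t) = t^2/2 - 2*t
D^2[K](t) = 1

κ_2 = D^2[K](0) = 1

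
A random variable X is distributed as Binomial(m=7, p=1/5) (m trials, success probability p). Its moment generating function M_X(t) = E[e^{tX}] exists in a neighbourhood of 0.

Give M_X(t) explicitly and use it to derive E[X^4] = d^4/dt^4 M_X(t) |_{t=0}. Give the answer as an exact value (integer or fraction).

M_X(t) = (e^(t)/5 + 4/5)^7
D^4[M](t) = 2401*e^(7*t)/78125 + 36288*e^(6*t)/78125 + 336*e^(5*t)/125 + 114688*e^(4*t)/15625 + 145152*e^(3*t)/15625 + 344064*e^(2*t)/78125 + 28672*e^(t)/78125

E[X^4] = D^4[M](0) = 3073/125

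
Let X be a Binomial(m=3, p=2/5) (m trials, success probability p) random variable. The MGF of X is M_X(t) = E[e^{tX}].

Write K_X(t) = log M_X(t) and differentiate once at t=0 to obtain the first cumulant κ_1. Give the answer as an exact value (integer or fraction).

κ_1 = K^(1)(0) = 6/5

M_X(t) = (2*e^(t)/5 + 3/5)^3
K_X(t) = log M_X(t) = 3*log(2*e^(t)/5 + 3/5)
K^(1)(t) = 6*e^(t)/(2*e^(t) + 3)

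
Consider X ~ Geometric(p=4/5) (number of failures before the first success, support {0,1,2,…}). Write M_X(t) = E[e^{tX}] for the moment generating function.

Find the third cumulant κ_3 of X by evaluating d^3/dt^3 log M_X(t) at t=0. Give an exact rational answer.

κ_3 = d^3K/dt^3 |_{t=0} = 15/32

M_X(t) = 4/(5*(1 - e^(t)/5))
K_X(t) = log M_X(t) = -log(1 - e^(t)/5) - log(5) + 2*log(2)
dK/dt = -e^(t)/(e^(t) - 5)
d^2K/dt^2 = 5*e^(t)/(e^(2*t) - 10*e^(t) + 25)
d^3K/dt^3 = (-5*e^(2*t) - 25*e^(t))/(e^(3*t) - 15*e^(2*t) + 75*e^(t) - 125)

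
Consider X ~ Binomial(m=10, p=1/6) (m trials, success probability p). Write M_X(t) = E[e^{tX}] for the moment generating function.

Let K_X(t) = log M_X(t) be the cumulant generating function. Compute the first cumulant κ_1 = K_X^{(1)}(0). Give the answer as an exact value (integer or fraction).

M_X(t) = (e^(t)/6 + 5/6)^10
K_X(t) = log M_X(t) = 10*log(e^(t)/6 + 5/6)
K^(1)(t) = 10*e^(t)/(e^(t) + 5)

κ_1 = K^(1)(0) = 5/3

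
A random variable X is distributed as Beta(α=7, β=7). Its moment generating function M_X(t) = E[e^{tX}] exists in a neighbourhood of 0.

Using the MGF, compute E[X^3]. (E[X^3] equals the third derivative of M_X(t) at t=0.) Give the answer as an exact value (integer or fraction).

E[X^3] = M^(3)(0) = 3/20

M_X(t) = ₁F₁(7; 14; t)
M^(3)(t) = 3*₁F₁(10; 17; t)/20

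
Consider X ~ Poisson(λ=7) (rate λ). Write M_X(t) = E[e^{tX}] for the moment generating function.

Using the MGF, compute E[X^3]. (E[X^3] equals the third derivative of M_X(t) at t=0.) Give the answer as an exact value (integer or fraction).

M_X(t) = e^(7*e^(t) - 7)
dM/dt = 7*e^(-7)*e^(t)*e^(7*e^(t))
d^2M/dt^2 = (49*e^(2*t)*e^(7*e^(t)) + 7*e^(t)*e^(7*e^(t)))*e^(-7)
d^3M/dt^3 = (343*e^(3*t)*e^(7*e^(t)) + 147*e^(2*t)*e^(7*e^(t)) + 7*e^(t)*e^(7*e^(t)))*e^(-7)

E[X^3] = d^3M/dt^3 |_{t=0} = 497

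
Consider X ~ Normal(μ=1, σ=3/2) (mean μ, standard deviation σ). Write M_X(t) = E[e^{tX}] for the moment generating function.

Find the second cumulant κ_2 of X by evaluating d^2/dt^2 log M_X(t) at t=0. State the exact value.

M_X(t) = e^(9*t^2/8 + t)
K_X(t) = log M_X(t) = 9*t^2/8 + t
K^(2)(t) = 9/4

κ_2 = K^(2)(0) = 9/4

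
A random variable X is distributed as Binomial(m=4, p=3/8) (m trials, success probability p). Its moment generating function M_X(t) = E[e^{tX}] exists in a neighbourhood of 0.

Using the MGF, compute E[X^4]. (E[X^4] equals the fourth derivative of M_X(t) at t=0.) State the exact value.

M_X(t) = (3*e^(t)/8 + 5/8)^4
D^4[M](t) = 81*e^(4*t)/16 + 10935*e^(3*t)/1024 + 675*e^(2*t)/128 + 375*e^(t)/1024

E[X^4] = D^4[M](0) = 10947/512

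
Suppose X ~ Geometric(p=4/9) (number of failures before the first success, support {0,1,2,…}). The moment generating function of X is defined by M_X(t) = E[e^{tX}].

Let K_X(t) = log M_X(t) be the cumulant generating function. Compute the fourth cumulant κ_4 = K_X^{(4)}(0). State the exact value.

M_X(t) = 4/(9*(1 - 5*e^(t)/9))
K_X(t) = log M_X(t) = -log(1 - 5*e^(t)/9) - 2*log(3) + 2*log(2)
K^(4)(t) = (1125*e^(3*t) + 8100*e^(2*t) + 3645*e^(t))/(625*e^(4*t) - 4500*e^(3*t) + 12150*e^(2*t) - 14580*e^(t) + 6561)

κ_4 = K^(4)(0) = 6435/128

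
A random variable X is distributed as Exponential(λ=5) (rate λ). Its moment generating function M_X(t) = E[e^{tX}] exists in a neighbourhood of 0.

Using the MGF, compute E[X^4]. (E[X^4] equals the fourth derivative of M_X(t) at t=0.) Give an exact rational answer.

M_X(t) = 5/(5 - t)
M^(4)(t) = -120/(t^5 - 25*t^4 + 250*t^3 - 1250*t^2 + 3125*t - 3125)

E[X^4] = M^(4)(0) = 24/625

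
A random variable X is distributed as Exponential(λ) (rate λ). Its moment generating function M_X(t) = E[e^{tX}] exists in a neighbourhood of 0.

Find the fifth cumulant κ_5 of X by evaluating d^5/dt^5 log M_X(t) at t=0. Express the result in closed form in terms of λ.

M_X(t) = λ/(λ - t)
K_X(t) = log M_X(t) = log(λ) - log(λ - t)
K^(5)(t) = -24/(-λ^5 + 5*λ^4*t - 10*λ^3*t^2 + 10*λ^2*t^3 - 5*λ*t^4 + t^5)

κ_5 = K^(5)(0) = 24/λ^5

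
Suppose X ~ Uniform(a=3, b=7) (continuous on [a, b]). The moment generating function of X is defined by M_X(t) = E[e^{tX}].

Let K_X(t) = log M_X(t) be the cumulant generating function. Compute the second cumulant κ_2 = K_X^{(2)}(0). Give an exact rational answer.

M_X(t) = (e^(7*t) - e^(3*t))/(4*t)
K_X(t) = log M_X(t) = -log(t) + log(e^(7*t) - e^(3*t)) - 2*log(2)
K′(t) = (7*t*e^(4*t) - 3*t - e^(4*t) + 1)/(t*e^(4*t) - t)
K′′(t) = (-16*t^2*e^(4*t) + e^(8*t) - 2*e^(4*t) + 1)/(t^2*e^(8*t) - 2*t^2*e^(4*t) + t^2)

κ_2 = K′′(0) = 4/3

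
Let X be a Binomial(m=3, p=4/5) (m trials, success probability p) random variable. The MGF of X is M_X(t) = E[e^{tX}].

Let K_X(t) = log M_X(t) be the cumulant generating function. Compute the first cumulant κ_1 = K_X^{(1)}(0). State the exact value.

κ_1 = K^(1)(0) = 12/5

M_X(t) = (4*e^(t)/5 + 1/5)^3
K_X(t) = log M_X(t) = 3*log(4*e^(t)/5 + 1/5)
K^(1)(t) = 12*e^(t)/(4*e^(t) + 1)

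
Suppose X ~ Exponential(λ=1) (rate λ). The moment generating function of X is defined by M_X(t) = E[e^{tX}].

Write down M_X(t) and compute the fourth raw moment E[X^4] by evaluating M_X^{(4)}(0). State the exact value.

E[X^4] = D^4[M](0) = 24

M_X(t) = 1/(1 - t)
D^4[M](t) = -24/(t^5 - 5*t^4 + 10*t^3 - 10*t^2 + 5*t - 1)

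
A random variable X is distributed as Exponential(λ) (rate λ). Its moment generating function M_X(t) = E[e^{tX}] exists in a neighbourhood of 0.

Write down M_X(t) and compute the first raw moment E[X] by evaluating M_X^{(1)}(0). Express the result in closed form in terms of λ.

M_X(t) = λ/(λ - t)
dM/dt = λ/(λ^2 - 2*λ*t + t^2)

E[X] = dM/dt |_{t=0} = 1/λ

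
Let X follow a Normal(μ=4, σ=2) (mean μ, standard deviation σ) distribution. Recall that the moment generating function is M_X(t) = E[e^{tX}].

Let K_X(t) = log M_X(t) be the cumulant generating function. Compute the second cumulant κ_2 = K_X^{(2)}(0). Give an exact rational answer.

κ_2 = K^(2)(0) = 4

M_X(t) = e^(2*t^2 + 4*t)
K_X(t) = log M_X(t) = 2*t^2 + 4*t
K^(2)(t) = 4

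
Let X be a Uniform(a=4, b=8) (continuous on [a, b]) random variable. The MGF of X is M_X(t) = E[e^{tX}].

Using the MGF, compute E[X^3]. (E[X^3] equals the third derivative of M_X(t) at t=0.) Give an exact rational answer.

E[X^3] = M′′′(0) = 240

M_X(t) = (e^(8*t) - e^(4*t))/(4*t)
M′(t) = (8*t*e^(8*t) - 4*t*e^(4*t) - e^(8*t) + e^(4*t))/(4*t^2)
M′′(t) = (32*t^2*e^(8*t) - 8*t^2*e^(4*t) - 8*t*e^(8*t) + 4*t*e^(4*t) + e^(8*t) - e^(4*t))/(2*t^3)
M′′′(t) = (256*t^3*e^(8*t) - 32*t^3*e^(4*t) - 96*t^2*e^(8*t) + 24*t^2*e^(4*t) + 24*t*e^(8*t) - 12*t*e^(4*t) - 3*e^(8*t) + 3*e^(4*t))/(2*t^4)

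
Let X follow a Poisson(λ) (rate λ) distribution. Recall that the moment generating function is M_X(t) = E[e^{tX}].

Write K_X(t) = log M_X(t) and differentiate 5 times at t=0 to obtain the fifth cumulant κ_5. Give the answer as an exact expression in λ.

κ_5 = K′′′′′(0) = λ

M_X(t) = e^(λ*(e^(t) - 1))
K_X(t) = log M_X(t) = λ*(e^(t) - 1)
K′(t) = λ*e^(t)
K′′(t) = λ*e^(t)
K′′′(t) = λ*e^(t)
K′′′′(t) = λ*e^(t)
K′′′′′(t) = λ*e^(t)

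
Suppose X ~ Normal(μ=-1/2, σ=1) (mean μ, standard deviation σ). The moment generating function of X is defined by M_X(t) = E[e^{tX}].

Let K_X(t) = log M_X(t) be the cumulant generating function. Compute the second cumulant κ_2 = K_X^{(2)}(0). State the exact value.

κ_2 = K^(2)(0) = 1

M_X(t) = e^(t^2/2 - t/2)
K_X(t) = log M_X(t) = t^2/2 - t/2
K^(2)(t) = 1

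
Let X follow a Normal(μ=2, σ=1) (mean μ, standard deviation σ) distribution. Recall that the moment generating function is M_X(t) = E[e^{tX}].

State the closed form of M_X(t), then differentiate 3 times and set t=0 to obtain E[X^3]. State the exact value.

M_X(t) = e^(t^2/2 + 2*t)
dM/dt = t*e^(2*t)*e^(t^2/2) + 2*e^(2*t)*e^(t^2/2)
d^2M/dt^2 = t^2*e^(2*t)*e^(t^2/2) + 4*t*e^(2*t)*e^(t^2/2) + 5*e^(2*t)*e^(t^2/2)
d^3M/dt^3 = t^3*e^(2*t)*e^(t^2/2) + 6*t^2*e^(2*t)*e^(t^2/2) + 15*t*e^(2*t)*e^(t^2/2) + 14*e^(2*t)*e^(t^2/2)

E[X^3] = d^3M/dt^3 |_{t=0} = 14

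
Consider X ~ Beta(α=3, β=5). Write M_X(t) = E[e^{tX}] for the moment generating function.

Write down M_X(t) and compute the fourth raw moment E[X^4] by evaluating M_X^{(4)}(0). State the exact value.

M_X(t) = ₁F₁(3; 8; t)
M^(4)(t) = ₁F₁(7; 12; t)/22

E[X^4] = M^(4)(0) = 1/22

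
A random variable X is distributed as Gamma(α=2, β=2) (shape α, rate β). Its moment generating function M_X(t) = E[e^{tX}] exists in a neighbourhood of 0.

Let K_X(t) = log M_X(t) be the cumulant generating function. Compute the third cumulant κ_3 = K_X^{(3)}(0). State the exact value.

κ_3 = K^(3)(0) = 1/2

M_X(t) = 4/(2 - t)^2
K_X(t) = log M_X(t) = -2*log(2 - t) + 2*log(2)
K^(3)(t) = -4/(t^3 - 6*t^2 + 12*t - 8)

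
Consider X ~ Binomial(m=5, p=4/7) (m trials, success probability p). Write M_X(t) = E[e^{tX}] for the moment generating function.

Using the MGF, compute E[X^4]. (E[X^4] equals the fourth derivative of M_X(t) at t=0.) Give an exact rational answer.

E[X^4] = M′′′′(0) = 308620/2401

M_X(t) = (4*e^(t)/7 + 3/7)^5
M′(t) = 5120*e^(5*t)/16807 + 15360*e^(4*t)/16807 + 17280*e^(3*t)/16807 + 8640*e^(2*t)/16807 + 1620*e^(t)/16807
M′′(t) = 25600*e^(5*t)/16807 + 61440*e^(4*t)/16807 + 51840*e^(3*t)/16807 + 17280*e^(2*t)/16807 + 1620*e^(t)/16807
M′′′(t) = 128000*e^(5*t)/16807 + 245760*e^(4*t)/16807 + 155520*e^(3*t)/16807 + 34560*e^(2*t)/16807 + 1620*e^(t)/16807
M′′′′(t) = 640000*e^(5*t)/16807 + 983040*e^(4*t)/16807 + 466560*e^(3*t)/16807 + 69120*e^(2*t)/16807 + 1620*e^(t)/16807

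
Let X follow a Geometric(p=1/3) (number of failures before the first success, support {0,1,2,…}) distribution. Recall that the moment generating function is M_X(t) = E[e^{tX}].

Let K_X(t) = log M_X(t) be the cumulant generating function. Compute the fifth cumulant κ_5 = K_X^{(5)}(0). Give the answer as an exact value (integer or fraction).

M_X(t) = 1/(3*(1 - 2*e^(t)/3))
K_X(t) = log M_X(t) = -log(1 - 2*e^(t)/3) - log(3)
K^(5)(t) = (-48*e^(4*t) - 792*e^(3*t) - 1188*e^(2*t) - 162*e^(t))/(32*e^(5*t) - 240*e^(4*t) + 720*e^(3*t) - 1080*e^(2*t) + 810*e^(t) - 243)

κ_5 = K^(5)(0) = 2190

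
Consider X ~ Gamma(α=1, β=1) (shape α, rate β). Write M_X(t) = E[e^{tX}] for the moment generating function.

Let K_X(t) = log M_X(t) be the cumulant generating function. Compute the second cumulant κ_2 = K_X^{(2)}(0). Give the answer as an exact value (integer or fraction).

κ_2 = K′′(0) = 1

M_X(t) = 1/(1 - t)
K_X(t) = log M_X(t) = -log(1 - t)
K′(t) = -1/(t - 1)
K′′(t) = 1/(t^2 - 2*t + 1)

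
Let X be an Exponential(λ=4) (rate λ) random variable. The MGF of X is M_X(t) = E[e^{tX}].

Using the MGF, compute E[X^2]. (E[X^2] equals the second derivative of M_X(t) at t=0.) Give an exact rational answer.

M_X(t) = 4/(4 - t)
M^(2)(t) = -8/(t^3 - 12*t^2 + 48*t - 64)

E[X^2] = M^(2)(0) = 1/8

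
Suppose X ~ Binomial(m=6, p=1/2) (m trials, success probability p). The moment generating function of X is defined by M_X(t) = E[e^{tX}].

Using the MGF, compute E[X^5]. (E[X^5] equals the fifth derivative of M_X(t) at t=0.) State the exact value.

M_X(t) = (e^(t)/2 + 1/2)^6
D^5[M](t) = 243*e^(6*t)/2 + 9375*e^(5*t)/32 + 240*e^(4*t) + 1215*e^(3*t)/16 + 15*e^(2*t)/2 + 3*e^(t)/32

E[X^5] = D^5[M](0) = 738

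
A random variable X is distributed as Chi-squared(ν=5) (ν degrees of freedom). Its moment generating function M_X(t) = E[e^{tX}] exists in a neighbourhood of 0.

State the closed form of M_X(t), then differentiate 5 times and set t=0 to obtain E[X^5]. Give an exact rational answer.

M_X(t) = (1 - 2*t)^(-5/2)

E[X^5] = D^5[M](0) = 45045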